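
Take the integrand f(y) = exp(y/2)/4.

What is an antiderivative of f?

Check any antiderivative F(y) by computing F'(y) and comparing it with f(y).
Check: d/dy[exp(y/2)/2] = exp(y/2)/4 = f(y).

An antiderivative is F(y) = exp(y/2)/2.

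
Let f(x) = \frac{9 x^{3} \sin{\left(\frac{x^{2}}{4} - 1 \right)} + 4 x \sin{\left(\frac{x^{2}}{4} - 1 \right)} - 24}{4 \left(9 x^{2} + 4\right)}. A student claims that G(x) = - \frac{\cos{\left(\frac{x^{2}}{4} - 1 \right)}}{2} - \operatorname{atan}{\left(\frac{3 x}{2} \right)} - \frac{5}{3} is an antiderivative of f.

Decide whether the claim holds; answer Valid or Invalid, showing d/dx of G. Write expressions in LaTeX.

Valid. The derivative of G reproduces f.

d/dx[G] = \frac{9 x^{3} \sin{\left(\frac{x^{2}}{4} - 1 \right)} + 4 x \sin{\left(\frac{x^{2}}{4} - 1 \right)} - 24}{36 x^{2} + 16}
This equals f(x) exactly, so the claim holds.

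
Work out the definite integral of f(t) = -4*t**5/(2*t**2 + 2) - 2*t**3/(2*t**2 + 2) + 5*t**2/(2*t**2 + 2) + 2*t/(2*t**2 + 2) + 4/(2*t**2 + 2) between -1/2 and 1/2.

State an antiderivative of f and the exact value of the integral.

The integrand splits into summands that can be handled one at a time.
F(t) = -t**4/2 + t**2/2 + 5*t/2 - atan(t)/2 is an antiderivative of f.
Check: d/dt[-t**4/2 + t**2/2 + 5*t/2 - atan(t)/2] = (-4*t**5 - 2*t**3 + 5*t**2 + 2*t + 4)/(2*t**2 + 2), which equals f(t).
F(1/2) = 43/32 - atan(1/2)/2; F(-1/2) = -37/32 + atan(1/2)/2.
Integral = F(1/2) - F(-1/2) = 5/2 - atan(1/2).

Antiderivative: F(t) = -t**4/2 + t**2/2 + 5*t/2 - atan(t)/2; value = 5/2 - atan(1/2)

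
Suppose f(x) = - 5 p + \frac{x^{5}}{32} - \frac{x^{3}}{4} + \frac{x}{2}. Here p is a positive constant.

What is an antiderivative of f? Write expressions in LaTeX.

An antiderivative is F(x) = \frac{- 960 p x + \left(x^{2} - 4\right)^{3}}{192}.

The integrand splits into summands that can be handled one at a time.
Check: d/dx[\frac{- 960 p x + \left(x^{2} - 4\right)^{3}}{192}] = - 5 p + \frac{x^{5}}{32} - \frac{x^{3}}{4} + \frac{x}{2} = f(x).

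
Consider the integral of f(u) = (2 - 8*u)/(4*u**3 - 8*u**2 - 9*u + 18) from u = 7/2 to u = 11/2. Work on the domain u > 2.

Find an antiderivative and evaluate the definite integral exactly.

The denominator factors as (u - 2)*(2*u - 3)*(2*u + 3); partial fractions split f into directly integrable pieces: 2/(3*(2*u + 3)) + 10/(3*(2*u - 3)) - 2/(u - 2).
F(u) = -2*log(u - 2) + 5*log(u - 3/2)/3 + log(u + 3/2)/3 is an antiderivative of f.
Check: d/du[-2*log(u - 2) + 5*log(u - 3/2)/3 + log(u + 3/2)/3] = (2 - 8*u)/(4*u**3 - 8*u**2 - 9*u + 18) = f(u).
F(11/2) = -2*log(7/2) + log(7)/3 + 5*log(4)/3; F(7/2) = -2*log(3/2) + log(5)/3 + 5*log(2)/3.
Integral = F(11/2) - F(7/2) = -2*log(7/2) - 5*log(2)/3 - log(5)/3 + log(7)/3 + 2*log(3/2) + 5*log(4)/3.

Antiderivative: F(u) = -2*log(u - 2) + 5*log(u - 3/2)/3 + log(u + 3/2)/3; value = -2*log(7/2) - 5*log(2)/3 - log(5)/3 + log(7)/3 + 2*log(3/2) + 5*log(4)/3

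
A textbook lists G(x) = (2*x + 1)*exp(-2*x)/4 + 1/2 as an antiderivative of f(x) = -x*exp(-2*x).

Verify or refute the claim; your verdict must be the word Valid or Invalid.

d/dx[G] = -x*exp(-2*x)
This equals f(x) exactly, so the claim holds.

Valid - the claim checks out under differentiation.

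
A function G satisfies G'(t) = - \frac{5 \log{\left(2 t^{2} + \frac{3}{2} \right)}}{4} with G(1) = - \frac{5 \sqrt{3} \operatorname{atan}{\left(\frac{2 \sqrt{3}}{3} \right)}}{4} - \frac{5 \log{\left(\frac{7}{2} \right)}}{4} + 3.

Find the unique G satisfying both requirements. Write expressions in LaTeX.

G(t) = - \frac{5 t \log{\left(2 t^{2} + \frac{3}{2} \right)}}{4} + \frac{5 t}{2} - \frac{5 \sqrt{3} \operatorname{atan}{\left(\frac{2 \sqrt{3} t}{3} \right)}}{4} + \frac{1}{2}

A first test for any G(t): its t-derivative must equal the given G'(t).
A general antiderivative is - \frac{5 t \log{\left(2 t^{2} + \frac{3}{2} \right)}}{4} + \frac{5 t}{2} - \frac{5 \sqrt{3} \operatorname{atan}{\left(\frac{2 \sqrt{3} t}{3} \right)}}{4} + C.
The condition gives C = - \frac{5 \sqrt{3} \operatorname{atan}{\left(\frac{2 \sqrt{3}}{3} \right)}}{4} - \frac{5 \log{\left(\frac{7}{2} \right)}}{4} + 3 - (- \frac{5 \sqrt{3} \operatorname{atan}{\left(\frac{2 \sqrt{3}}{3} \right)}}{4} - \frac{5 \log{\left(\frac{7}{2} \right)}}{4} + \frac{5}{2}) = \frac{1}{2}.
So G(t) = - \frac{5 t \log{\left(2 t^{2} + \frac{3}{2} \right)}}{4} + \frac{5 t}{2} - \frac{5 \sqrt{3} \operatorname{atan}{\left(\frac{2 \sqrt{3} t}{3} \right)}}{4} + \frac{1}{2}.
Check: d/dt[- \frac{5 t \log{\left(2 t^{2} + \frac{3}{2} \right)}}{4} + \frac{5 t}{2} - \frac{5 \sqrt{3} \operatorname{atan}{\left(\frac{2 \sqrt{3} t}{3} \right)}}{4} + \frac{1}{2}] = - \frac{5 \log{\left(2 t^{2} + \frac{3}{2} \right)}}{4} = G'(t).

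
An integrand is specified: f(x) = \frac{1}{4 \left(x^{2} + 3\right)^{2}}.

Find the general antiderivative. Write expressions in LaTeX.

F(x) = \frac{3 x + \sqrt{3} \left(x^{2} + 3\right) \operatorname{atan}{\left(\frac{\sqrt{3} x}{3} \right)}}{72 \left(x^{2} + 3\right)} + C

Whatever form F(x) takes, F'(x) = f(x) is non-negotiable.
Check: d/dx[\frac{3 x + \sqrt{3} \left(x^{2} + 3\right) \operatorname{atan}{\left(\frac{\sqrt{3} x}{3} \right)}}{72 \left(x^{2} + 3\right)}] = \frac{1}{4 x^{4} + 24 x^{2} + 36}, which equals f(x).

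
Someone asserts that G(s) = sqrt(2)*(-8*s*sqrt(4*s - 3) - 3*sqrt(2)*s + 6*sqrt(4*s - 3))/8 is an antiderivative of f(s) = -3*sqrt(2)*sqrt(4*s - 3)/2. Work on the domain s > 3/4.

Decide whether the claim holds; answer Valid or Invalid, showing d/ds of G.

Invalid: d/ds[G] - f = -3/4, which is not 0.

d/ds[G] = (-24*sqrt(2)*s - 3*sqrt(4*s - 3) + 18*sqrt(2))/(4*sqrt(4*s - 3))
d/ds[G] - f(s) = -3/4 != 0.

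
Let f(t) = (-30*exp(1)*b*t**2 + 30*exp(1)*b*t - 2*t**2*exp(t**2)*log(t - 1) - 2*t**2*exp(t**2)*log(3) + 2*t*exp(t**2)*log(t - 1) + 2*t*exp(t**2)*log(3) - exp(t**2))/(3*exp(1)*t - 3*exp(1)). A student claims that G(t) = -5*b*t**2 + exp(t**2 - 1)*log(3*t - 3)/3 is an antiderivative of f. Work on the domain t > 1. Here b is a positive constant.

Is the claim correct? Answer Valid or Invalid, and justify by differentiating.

d/dt[G] = (-30*b*t**2 + 30*b*t + 2*t**2*exp(-1)*exp(t**2)*log(t - 1) + 2*t**2*exp(-1)*exp(t**2)*log(3) - 2*t*exp(-1)*exp(t**2)*log(t - 1) - 2*t*exp(-1)*exp(t**2)*log(3) + exp(-1)*exp(t**2))/(3*t - 3)
d/dt[G] - f(t) = (4*t**2*exp(t**2)*log(t - 1) + 4*t**2*exp(t**2)*log(3) - 4*t*exp(t**2)*log(t - 1) - 4*t*exp(t**2)*log(3) + 2*exp(t**2))/(3*exp(1)*t - 3*exp(1)) != 0.

Invalid: d/dt[G] - f = (4*t**2*exp(t**2)*log(t - 1) + 4*t**2*exp(t**2)*log(3) - 4*t*exp(t**2)*log(t - 1) - 4*t*exp(t**2)*log(3) + 2*exp(t**2))/(3*exp(1)*t - 3*exp(1)), which is not 0.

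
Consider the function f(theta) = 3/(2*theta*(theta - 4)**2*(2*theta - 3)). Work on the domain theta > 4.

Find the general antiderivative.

The denominator factors as 2*theta*(theta - 4)**2*(2*theta - 3); partial fractions split f into directly integrable pieces: 4/(25*(2*theta - 3)) - 39/(800*(theta - 4)) + 3/(40*(theta - 4)**2) - 1/(32*theta).
Check: d/dtheta[-log(theta)/32 - 39*log(theta - 4)/800 + 2*log(theta - 3/2)/25 - 3/(40*theta - 160)] = 3/(4*theta**4 - 38*theta**3 + 112*theta**2 - 96*theta), which equals f(theta).

F(theta) = -log(theta)/32 - 39*log(theta - 4)/800 + 2*log(theta - 3/2)/25 - 3/(40*theta - 160) + C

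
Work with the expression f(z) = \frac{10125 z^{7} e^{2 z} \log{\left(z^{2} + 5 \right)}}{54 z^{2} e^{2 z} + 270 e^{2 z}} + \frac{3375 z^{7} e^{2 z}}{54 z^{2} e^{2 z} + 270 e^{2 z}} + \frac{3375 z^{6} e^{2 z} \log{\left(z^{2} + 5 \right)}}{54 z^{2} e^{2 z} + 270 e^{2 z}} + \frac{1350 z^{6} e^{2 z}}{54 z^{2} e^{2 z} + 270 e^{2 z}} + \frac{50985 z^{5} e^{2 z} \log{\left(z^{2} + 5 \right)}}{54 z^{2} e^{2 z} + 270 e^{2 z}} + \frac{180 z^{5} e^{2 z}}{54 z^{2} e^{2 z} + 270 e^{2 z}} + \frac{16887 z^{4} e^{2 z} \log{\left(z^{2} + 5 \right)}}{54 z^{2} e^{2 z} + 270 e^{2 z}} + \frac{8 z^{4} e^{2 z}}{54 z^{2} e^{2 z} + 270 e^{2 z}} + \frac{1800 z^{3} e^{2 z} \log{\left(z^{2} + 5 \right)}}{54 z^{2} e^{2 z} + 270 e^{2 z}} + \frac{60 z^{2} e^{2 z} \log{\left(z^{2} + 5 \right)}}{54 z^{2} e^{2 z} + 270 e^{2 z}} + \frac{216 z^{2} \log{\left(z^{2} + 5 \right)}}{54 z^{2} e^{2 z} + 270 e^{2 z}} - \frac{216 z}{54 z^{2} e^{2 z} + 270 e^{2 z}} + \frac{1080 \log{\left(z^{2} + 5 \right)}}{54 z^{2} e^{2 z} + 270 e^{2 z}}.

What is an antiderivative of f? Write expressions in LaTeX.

f has the shape u'v + uv' for u = 2 \left(\frac{5 z^{2}}{2} + \frac{z}{3}\right)^{3} - 2 e^{- 2 z} and v = \log{\left(z^{2} + 5 \right)} — it is the derivative of the product u*v.
Check: d/dz[\frac{\left(3375 z^{6} e^{2 z} \log{\left(z^{2} + 5 \right)} + 1350 z^{5} e^{2 z} \log{\left(z^{2} + 5 \right)} + 180 z^{4} e^{2 z} \log{\left(z^{2} + 5 \right)} + 8 z^{3} e^{2 z} \log{\left(z^{2} + 5 \right)} - 216 \log{\left(z^{2} + 5 \right)}\right) e^{- 2 z}}{108}] = \frac{10125 z^{7} e^{2 z} \log{\left(z^{2} + 5 \right)} + 3375 z^{7} e^{2 z} + 3375 z^{6} e^{2 z} \log{\left(z^{2} + 5 \right)} + 1350 z^{6} e^{2 z} + 50985 z^{5} e^{2 z} \log{\left(z^{2} + 5 \right)} + 180 z^{5} e^{2 z} + 16887 z^{4} e^{2 z} \log{\left(z^{2} + 5 \right)} + 8 z^{4} e^{2 z} + 1800 z^{3} e^{2 z} \log{\left(z^{2} + 5 \right)} + 60 z^{2} e^{2 z} \log{\left(z^{2} + 5 \right)} + 216 z^{2} \log{\left(z^{2} + 5 \right)} - 216 z + 1080 \log{\left(z^{2} + 5 \right)}}{54 z^{2} e^{2 z} + 270 e^{2 z}}, which equals f(z).

An antiderivative is F(z) = \frac{\left(3375 z^{6} e^{2 z} \log{\left(z^{2} + 5 \right)} + 1350 z^{5} e^{2 z} \log{\left(z^{2} + 5 \right)} + 180 z^{4} e^{2 z} \log{\left(z^{2} + 5 \right)} + 8 z^{3} e^{2 z} \log{\left(z^{2} + 5 \right)} - 216 \log{\left(z^{2} + 5 \right)}\right) e^{- 2 z}}{108}.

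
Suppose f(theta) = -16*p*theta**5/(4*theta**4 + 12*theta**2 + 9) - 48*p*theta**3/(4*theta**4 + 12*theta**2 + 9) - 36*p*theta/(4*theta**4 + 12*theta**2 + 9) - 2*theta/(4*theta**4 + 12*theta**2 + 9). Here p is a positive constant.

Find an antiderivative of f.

Integrate term by term and add the pieces.
Check: d/dtheta[-2*p*theta**2 + 1/(2*(2*theta**2 + 3))] = (-16*p*theta**5 - 48*p*theta**3 - 36*p*theta - 2*theta)/(4*theta**4 + 12*theta**2 + 9), which equals f(theta).

An antiderivative is F(theta) = -2*p*theta**2 + 1/(2*(2*theta**2 + 3)).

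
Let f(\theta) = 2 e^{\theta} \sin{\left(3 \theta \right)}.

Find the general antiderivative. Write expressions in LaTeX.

F(\theta) = \frac{e^{\theta} \sin{\left(3 \theta \right)}}{5} - \frac{3 e^{\theta} \cos{\left(3 \theta \right)}}{5} + C

Any candidate F(\theta) must reproduce f(\theta) exactly when differentiated.
Check: d/d\theta[\frac{e^{\theta} \sin{\left(3 \theta \right)}}{5} - \frac{3 e^{\theta} \cos{\left(3 \theta \right)}}{5}] = 2 e^{\theta} \sin{\left(3 \theta \right)} = f(\theta).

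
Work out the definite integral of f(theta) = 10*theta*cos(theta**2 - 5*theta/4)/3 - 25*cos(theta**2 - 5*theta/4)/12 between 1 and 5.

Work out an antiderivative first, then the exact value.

f matches the chain-rule pattern g'(h)*h' with inner function h(theta) = theta**2 - 5*theta/4; substituting u = h(theta) collapses the integral.
F(theta) = 5*sin(theta**2 - 5*theta/4)/3 is an antiderivative of f.
Check: d/dtheta[5*sin(theta**2 - 5*theta/4)/3] = 10*theta*cos(theta**2 - 5*theta/4)/3 - 25*cos(theta**2 - 5*theta/4)/12 = f(theta).
F(5) = 5*sin(75/4)/3; F(1) = -5*sin(1/4)/3.
Integral = F(5) - F(1) = 5*sin(75/4)/3 + 5*sin(1/4)/3.

Antiderivative: F(theta) = 5*sin(theta**2 - 5*theta/4)/3; value = 5*sin(75/4)/3 + 5*sin(1/4)/3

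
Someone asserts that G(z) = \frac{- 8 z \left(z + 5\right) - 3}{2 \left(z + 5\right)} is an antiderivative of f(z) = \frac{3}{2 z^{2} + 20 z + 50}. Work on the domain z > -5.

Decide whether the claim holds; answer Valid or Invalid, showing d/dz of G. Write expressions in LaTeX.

Invalid: d/dz[G] - f = -4, which is not 0.

d/dz[G] = \frac{- 8 z^{2} - 80 z - 197}{2 z^{2} + 20 z + 50}
d/dz[G] - f(z) = -4 != 0.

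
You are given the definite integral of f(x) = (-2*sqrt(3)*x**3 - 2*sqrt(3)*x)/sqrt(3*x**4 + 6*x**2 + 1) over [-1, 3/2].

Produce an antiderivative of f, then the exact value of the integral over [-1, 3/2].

Antiderivative: F(x) = -sqrt(x**4 + 2*x**2 + 1/3); value = -5*sqrt(57)/12 + sqrt(30)/3

The substitution u = x**4 + 2*x**2 + 1/3 works: f is exactly (dF/du)*(du/dx) for that inner function.
F(x) = -sqrt(x**4 + 2*x**2 + 1/3) is an antiderivative of f.
Check: d/dx[-sqrt(x**4 + 2*x**2 + 1/3)] = (-2*sqrt(3)*x**3 - 2*sqrt(3)*x)/sqrt(3*x**4 + 6*x**2 + 1) = f(x).
F(3/2) = -5*sqrt(57)/12; F(-1) = -sqrt(30)/3.
Integral = F(3/2) - F(-1) = -5*sqrt(57)/12 + sqrt(30)/3.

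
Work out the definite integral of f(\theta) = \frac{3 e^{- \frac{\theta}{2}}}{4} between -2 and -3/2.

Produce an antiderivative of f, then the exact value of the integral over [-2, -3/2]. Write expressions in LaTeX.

Antiderivative: F(\theta) = - \frac{3 e^{- \frac{\theta}{2}}}{2}; value = - \frac{3 e^{\frac{3}{4}}}{2} + \frac{3 e}{2}

A first test for any F(\theta): its \theta-derivative must equal f(\theta) identically.
F(\theta) = - \frac{3 e^{- \frac{\theta}{2}}}{2} is an antiderivative of f.
Check: d/d\theta[- \frac{3 e^{- \frac{\theta}{2}}}{2}] = \frac{3 e^{- \frac{\theta}{2}}}{4} = f(\theta).
F(-3/2) = - \frac{3 e^{\frac{3}{4}}}{2}; F(-2) = - \frac{3 e}{2}.
Integral = F(-3/2) - F(-2) = - \frac{3 e^{\frac{3}{4}}}{2} + \frac{3 e}{2}.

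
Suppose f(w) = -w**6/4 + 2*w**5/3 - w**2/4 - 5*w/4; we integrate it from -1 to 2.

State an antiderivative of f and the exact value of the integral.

The integrand splits into summands that can be handled one at a time.
F(w) = -w**7/28 + w**6/9 - w**3/12 - 5*w**2/8 is an antiderivative of f.
Check: d/dw[-w**7/28 + w**6/9 - w**3/12 - 5*w**2/8] = -w**6/4 + 2*w**5/3 - w**2/4 - 5*w/4 = f(w).
F(2) = -79/126; F(-1) = -199/504.
Integral = F(2) - F(-1) = -13/56.

Antiderivative: F(w) = -w**7/28 + w**6/9 - w**3/12 - 5*w**2/8; value = -13/56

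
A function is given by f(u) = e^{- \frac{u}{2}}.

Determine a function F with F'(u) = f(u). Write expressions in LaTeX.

An antiderivative is F(u) = - 2 e^{- \frac{u}{2}}.

Differentiate the proposed F(u) back; it has to land on f(u) exactly.
Check: d/du[- 2 e^{- \frac{u}{2}}] = e^{- \frac{u}{2}} = f(u).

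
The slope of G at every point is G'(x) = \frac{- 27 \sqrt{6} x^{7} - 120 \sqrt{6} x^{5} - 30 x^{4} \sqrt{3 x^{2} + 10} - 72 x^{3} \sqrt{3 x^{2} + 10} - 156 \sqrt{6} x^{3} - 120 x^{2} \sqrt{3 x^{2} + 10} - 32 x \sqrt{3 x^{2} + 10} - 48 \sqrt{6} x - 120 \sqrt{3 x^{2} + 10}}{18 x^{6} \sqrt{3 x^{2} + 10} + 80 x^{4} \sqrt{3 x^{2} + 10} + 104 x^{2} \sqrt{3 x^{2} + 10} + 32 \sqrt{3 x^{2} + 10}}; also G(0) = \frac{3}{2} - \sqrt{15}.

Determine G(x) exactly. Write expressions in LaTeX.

The proposed G(x) is checked by its d/dx: the result must match the given G'(x).
A general antiderivative is - 3 \sqrt{\frac{x^{2}}{2} + \frac{5}{3}} - \frac{5 \operatorname{atan}{\left(\frac{3 x}{2} \right)}}{2} + \frac{1}{\frac{x^{2}}{2} + 1} + C.
The condition gives C = \frac{3}{2} - \sqrt{15} - (1 - \sqrt{15}) = \frac{1}{2}.
So G(x) = \frac{x^{2} - \sqrt{6} \left(x^{2} + 2\right) \sqrt{3 x^{2} + 10} - 5 \left(x^{2} + 2\right) \operatorname{atan}{\left(\frac{3 x}{2} \right)} + 6}{2 \left(x^{2} + 2\right)}.
Check: d/dx[\frac{x^{2} - \sqrt{6} \left(x^{2} + 2\right) \sqrt{3 x^{2} + 10} - 5 \left(x^{2} + 2\right) \operatorname{atan}{\left(\frac{3 x}{2} \right)} + 6}{2 \left(x^{2} + 2\right)}] = \frac{- 27 \sqrt{6} x^{7} - 120 \sqrt{6} x^{5} - 30 x^{4} \sqrt{3 x^{2} + 10} - 72 x^{3} \sqrt{3 x^{2} + 10} - 156 \sqrt{6} x^{3} - 120 x^{2} \sqrt{3 x^{2} + 10} - 32 x \sqrt{3 x^{2} + 10} - 48 \sqrt{6} x - 120 \sqrt{3 x^{2} + 10}}{18 x^{6} \sqrt{3 x^{2} + 10} + 80 x^{4} \sqrt{3 x^{2} + 10} + 104 x^{2} \sqrt{3 x^{2} + 10} + 32 \sqrt{3 x^{2} + 10}} = G'(x).

G(x) = \frac{x^{2} - \sqrt{6} \left(x^{2} + 2\right) \sqrt{3 x^{2} + 10} - 5 \left(x^{2} + 2\right) \operatorname{atan}{\left(\frac{3 x}{2} \right)} + 6}{2 \left(x^{2} + 2\right)}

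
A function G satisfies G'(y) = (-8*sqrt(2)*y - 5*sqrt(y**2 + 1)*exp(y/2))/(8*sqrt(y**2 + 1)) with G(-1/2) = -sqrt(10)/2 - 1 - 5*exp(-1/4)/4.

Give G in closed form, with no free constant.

For G(y) to be correct, d/dy[G] must agree with the stated G'(y) identically.
A general antiderivative is -sqrt(2*y**2 + 2) - 5*exp(y/2)/4 + C.
The condition gives C = -sqrt(10)/2 - 1 - 5*exp(-1/4)/4 - (-sqrt(10)/2 - 5*exp(-1/4)/4) = -1.
So G(y) = -sqrt(2*y**2 + 2) - 5*exp(y/2)/4 - 1.
Check: d/dy[-sqrt(2*y**2 + 2) - 5*exp(y/2)/4 - 1] = (-8*sqrt(2)*y - 5*sqrt(y**2 + 1)*exp(y/2))/(8*sqrt(y**2 + 1)) = G'(y).

G(y) = -sqrt(2*y**2 + 2) - 5*exp(y/2)/4 - 1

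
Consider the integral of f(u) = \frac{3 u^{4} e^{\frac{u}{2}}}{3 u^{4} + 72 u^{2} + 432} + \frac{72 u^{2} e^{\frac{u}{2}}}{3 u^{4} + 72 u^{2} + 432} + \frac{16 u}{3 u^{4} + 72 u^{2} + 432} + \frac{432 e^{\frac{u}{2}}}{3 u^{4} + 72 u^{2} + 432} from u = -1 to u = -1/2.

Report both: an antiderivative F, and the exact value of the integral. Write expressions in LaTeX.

Integrate term by term and add the pieces.
F(u) = 2 e^{\frac{u}{2}} - \frac{4}{3 \left(\frac{u^{2}}{2} + 6\right)} is an antiderivative of f.
Check: d/du[2 e^{\frac{u}{2}} - \frac{4}{3 \left(\frac{u^{2}}{2} + 6\right)}] = \frac{3 u^{4} e^{\frac{u}{2}} + 72 u^{2} e^{\frac{u}{2}} + 16 u + 432 e^{\frac{u}{2}}}{3 u^{4} + 72 u^{2} + 432}, which equals f(u).
F(-1/2) = - \frac{32}{147} + \frac{2}{e^{\frac{1}{4}}}; F(-1) = - \frac{8}{39} + \frac{2}{e^{\frac{1}{2}}}.
Integral = F(-1/2) - F(-1) = - \frac{2}{e^{\frac{1}{2}}} - \frac{8}{637} + \frac{2}{e^{\frac{1}{4}}}.

Antiderivative: F(u) = 2 e^{\frac{u}{2}} - \frac{4}{3 \left(\frac{u^{2}}{2} + 6\right)}; value = - \frac{2}{e^{\frac{1}{2}}} - \frac{8}{637} + \frac{2}{e^{\frac{1}{4}}}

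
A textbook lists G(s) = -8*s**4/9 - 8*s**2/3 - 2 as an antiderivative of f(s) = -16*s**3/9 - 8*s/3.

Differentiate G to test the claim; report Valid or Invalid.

d/ds[G] = -32*s**3/9 - 16*s/3
d/ds[G] - f(s) = -16*s**3/9 - 8*s/3 != 0.

Invalid: d/ds[G] - f = -16*s**3/9 - 8*s/3, which is not 0.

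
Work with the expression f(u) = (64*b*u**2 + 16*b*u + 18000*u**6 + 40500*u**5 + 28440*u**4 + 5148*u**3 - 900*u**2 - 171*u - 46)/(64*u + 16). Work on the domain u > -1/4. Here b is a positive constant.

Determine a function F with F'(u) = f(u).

Any candidate F(u) must reproduce f(u) exactly when differentiated.
Check: d/du[b*u**2/2 + 375*u**6/8 + 225*u**5/2 + 1215*u**4/16 + 3*u**3/2 - 243*u**2/32 + 9*u/8 - log(2*u + 1/2)] = (64*b*u**2 + 16*b*u + 18000*u**6 + 40500*u**5 + 28440*u**4 + 5148*u**3 - 900*u**2 - 171*u - 46)/(64*u + 16) = f(u).

An antiderivative is F(u) = b*u**2/2 + 375*u**6/8 + 225*u**5/2 + 1215*u**4/16 + 3*u**3/2 - 243*u**2/32 + 9*u/8 - log(2*u + 1/2).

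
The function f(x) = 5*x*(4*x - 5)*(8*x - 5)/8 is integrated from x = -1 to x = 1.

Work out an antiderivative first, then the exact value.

f matches the chain-rule pattern g'(h)*h' with inner function h(x) = -2*x**2 + 5*x/2; substituting u = h(x) collapses the integral.
F(x) = 5*x**2*(5 - 4*x)**2/16 is an antiderivative of f.
Check: d/dx[5*x**2*(5 - 4*x)**2/16] = 20*x**3 - 75*x**2/2 + 125*x/8, which equals f(x).
F(1) = 5/16; F(-1) = 405/16.
Integral = F(1) - F(-1) = -25.

Antiderivative: F(x) = 5*x**2*(5 - 4*x)**2/16; value = -25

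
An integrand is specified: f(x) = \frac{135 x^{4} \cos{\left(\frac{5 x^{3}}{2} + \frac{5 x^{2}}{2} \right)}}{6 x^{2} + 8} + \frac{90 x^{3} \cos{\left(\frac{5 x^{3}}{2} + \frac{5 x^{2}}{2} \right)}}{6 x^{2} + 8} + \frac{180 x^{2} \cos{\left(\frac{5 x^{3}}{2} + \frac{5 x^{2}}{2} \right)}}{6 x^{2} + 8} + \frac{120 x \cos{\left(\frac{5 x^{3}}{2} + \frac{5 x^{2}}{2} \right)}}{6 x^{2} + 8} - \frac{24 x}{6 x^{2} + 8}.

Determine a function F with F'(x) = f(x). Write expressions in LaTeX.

The integrand splits into summands that can be handled one at a time.
Check: d/dx[- 2 \log{\left(x^{2} + \frac{4}{3} \right)} + 3 \sin{\left(\frac{5 x^{3}}{2} + \frac{5 x^{2}}{2} \right)}] = \frac{135 x^{4} \cos{\left(\frac{5 x^{3}}{2} + \frac{5 x^{2}}{2} \right)} + 90 x^{3} \cos{\left(\frac{5 x^{3}}{2} + \frac{5 x^{2}}{2} \right)} + 180 x^{2} \cos{\left(\frac{5 x^{3}}{2} + \frac{5 x^{2}}{2} \right)} + 120 x \cos{\left(\frac{5 x^{3}}{2} + \frac{5 x^{2}}{2} \right)} - 24 x}{6 x^{2} + 8}, which equals f(x).

An antiderivative is F(x) = - 2 \log{\left(x^{2} + \frac{4}{3} \right)} + 3 \sin{\left(\frac{5 x^{3}}{2} + \frac{5 x^{2}}{2} \right)}.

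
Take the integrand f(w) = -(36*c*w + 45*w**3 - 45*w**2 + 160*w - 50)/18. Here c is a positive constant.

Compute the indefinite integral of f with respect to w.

Since d/dw undoes antidifferentiation here, F'(w) = f(w) is required of F(w).
Check: d/dw[-c*w**2 - 5*(w**2/2 - w/3 + 5/3)**2/2] = -2*c*w - 5*w**3/2 + 5*w**2/2 - 80*w/9 + 25/9, which equals f(w).

F(w) = -c*w**2 - 5*(w**2/2 - w/3 + 5/3)**2/2 + C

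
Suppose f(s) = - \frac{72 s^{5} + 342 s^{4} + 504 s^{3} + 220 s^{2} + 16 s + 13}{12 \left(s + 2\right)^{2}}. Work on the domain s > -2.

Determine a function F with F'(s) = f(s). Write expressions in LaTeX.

An antiderivative is F(s) = \frac{- 18 s^{5} - 54 s^{4} - 36 s^{3} - 4 s^{2} - 17 s - 21}{12 s + 24}.

Recover f(s) by differentiating a candidate F(s); any mismatch rules it out.
Check: d/ds[\frac{- 18 s^{5} - 54 s^{4} - 36 s^{3} - 4 s^{2} - 17 s - 21}{12 s + 24}] = \frac{- 72 s^{5} - 342 s^{4} - 504 s^{3} - 220 s^{2} - 16 s - 13}{12 s^{2} + 48 s + 48}, which equals f(s).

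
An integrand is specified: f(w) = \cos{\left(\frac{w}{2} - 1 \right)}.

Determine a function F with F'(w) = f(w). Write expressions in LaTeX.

Check any antiderivative F(w) by computing F'(w) and comparing it with f(w).
Check: d/dw[2 \sin{\left(\frac{w}{2} - 1 \right)}] = \cos{\left(\frac{w}{2} - 1 \right)} = f(w).

An antiderivative is F(w) = 2 \sin{\left(\frac{w}{2} - 1 \right)}.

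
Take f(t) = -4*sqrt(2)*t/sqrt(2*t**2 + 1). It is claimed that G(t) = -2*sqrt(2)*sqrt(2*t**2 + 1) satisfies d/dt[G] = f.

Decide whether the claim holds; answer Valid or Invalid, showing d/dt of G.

d/dt[G] = -4*sqrt(2)*t/sqrt(2*t**2 + 1)
This equals f(t) exactly, so the claim holds.

Valid: G'(t) = f(t).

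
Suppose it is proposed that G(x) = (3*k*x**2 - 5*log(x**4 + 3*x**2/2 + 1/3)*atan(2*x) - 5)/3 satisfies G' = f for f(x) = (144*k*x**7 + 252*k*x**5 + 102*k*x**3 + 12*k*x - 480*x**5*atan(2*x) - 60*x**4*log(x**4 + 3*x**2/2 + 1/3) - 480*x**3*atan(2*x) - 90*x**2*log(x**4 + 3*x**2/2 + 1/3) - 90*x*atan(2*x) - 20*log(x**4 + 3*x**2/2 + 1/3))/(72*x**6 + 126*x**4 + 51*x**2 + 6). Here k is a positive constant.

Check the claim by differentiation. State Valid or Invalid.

Valid. The derivative of G reproduces f.

d/dx[G] = (144*k*x**7 + 252*k*x**5 + 102*k*x**3 + 12*k*x - 480*x**5*atan(2*x) - 60*x**4*log(x**4 + 3*x**2/2 + 1/3) - 480*x**3*atan(2*x) - 90*x**2*log(x**4 + 3*x**2/2 + 1/3) - 90*x*atan(2*x) - 20*log(x**4 + 3*x**2/2 + 1/3))/(72*x**6 + 126*x**4 + 51*x**2 + 6)
This equals f(x) exactly, so the claim holds.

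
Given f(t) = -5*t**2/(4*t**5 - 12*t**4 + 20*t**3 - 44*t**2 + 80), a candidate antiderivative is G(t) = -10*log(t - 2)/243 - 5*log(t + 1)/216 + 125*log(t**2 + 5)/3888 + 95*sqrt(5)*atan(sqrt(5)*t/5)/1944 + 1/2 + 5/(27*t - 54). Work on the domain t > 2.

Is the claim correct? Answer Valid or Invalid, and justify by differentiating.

d/dt[G] = -5*t**2/(4*t**5 - 12*t**4 + 20*t**3 - 44*t**2 + 80)
This equals f(t) exactly, so the claim holds.

Valid - the claim checks out under differentiation.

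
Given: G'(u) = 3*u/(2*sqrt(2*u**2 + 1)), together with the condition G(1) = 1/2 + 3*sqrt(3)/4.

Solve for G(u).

G'(u) matches the chain-rule pattern g'(h)*h' with inner function h(u) = 2*u**2 + 1; substituting w = h(u) collapses the integral.
A general antiderivative is 3*sqrt(2*u**2 + 1)/4 + C.
The condition gives C = 1/2 + 3*sqrt(3)/4 - (3*sqrt(3)/4) = 1/2.
So G(u) = 3*sqrt(2*u**2 + 1)/4 + 1/2.
Check: d/du[3*sqrt(2*u**2 + 1)/4 + 1/2] = 3*u/(2*sqrt(2*u**2 + 1)) = G'(u).

G(u) = 3*sqrt(2*u**2 + 1)/4 + 1/2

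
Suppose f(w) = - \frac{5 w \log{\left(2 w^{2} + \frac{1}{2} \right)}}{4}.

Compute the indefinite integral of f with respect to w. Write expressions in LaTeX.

Whatever form F(w) takes, F'(w) = f(w) is non-negotiable.
Check: d/dw[- \frac{5 w^{2} \log{\left(2 w^{2} + \frac{1}{2} \right)}}{8} + \frac{5 w^{2}}{8} - \frac{5 \log{\left(4 w^{2} + 1 \right)}}{32}] = - \frac{5 w \log{\left(2 w^{2} + \frac{1}{2} \right)}}{4} = f(w).

F(w) = - \frac{5 w^{2} \log{\left(2 w^{2} + \frac{1}{2} \right)}}{8} + \frac{5 w^{2}}{8} - \frac{5 \log{\left(4 w^{2} + 1 \right)}}{32} + C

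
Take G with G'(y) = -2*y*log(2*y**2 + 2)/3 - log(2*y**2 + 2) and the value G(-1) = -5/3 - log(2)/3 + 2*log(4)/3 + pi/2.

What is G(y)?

Integrate term by term and add the pieces.
A general antiderivative is y**2/3 + 2*y + (-y**2/3 - y)*log(2*y**2 + 2) - log(y**2 + 1)/3 - 2*atan(y) + C.
The condition gives C = -5/3 - log(2)/3 + 2*log(4)/3 + pi/2 - (-5/3 - log(2)/3 + 2*log(4)/3 + pi/2) = 0.
So G(y) = y**2/3 + 2*y + (-y**2/3 - y)*log(2*y**2 + 2) - log(y**2 + 1)/3 - 2*atan(y).
Check: d/dy[y**2/3 + 2*y + (-y**2/3 - y)*log(2*y**2 + 2) - log(y**2 + 1)/3 - 2*atan(y)] = -2*y*log(y**2 + 1)/3 - 2*y*log(2)/3 - log(y**2 + 1) - log(2), which equals G'(y).

G(y) = y**2/3 + 2*y + (-y**2/3 - y)*log(2*y**2 + 2) - log(y**2 + 1)/3 - 2*atan(y)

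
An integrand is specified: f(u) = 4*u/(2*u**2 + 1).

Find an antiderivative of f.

The substitution w = u**2 + 1/2 works: f is exactly (dF/dw)*(dw/du) for that inner function.
Check: d/du[log(u**2 + 1/2)] = 4*u/(2*u**2 + 1) = f(u).

An antiderivative is F(u) = log(u**2 + 1/2).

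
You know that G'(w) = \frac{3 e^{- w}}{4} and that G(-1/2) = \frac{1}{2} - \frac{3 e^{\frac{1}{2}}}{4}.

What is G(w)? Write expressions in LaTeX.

A candidate passes only if d/dw[G] lands on the given G'(w) exactly.
A general antiderivative is - \frac{3 e^{- w}}{4} + C.
The condition gives C = \frac{1}{2} - \frac{3 e^{\frac{1}{2}}}{4} - (- \frac{3 e^{\frac{1}{2}}}{4}) = \frac{1}{2}.
So G(w) = \frac{\left(2 e^{w} - 3\right) e^{- w}}{4}.
Check: d/dw[\frac{\left(2 e^{w} - 3\right) e^{- w}}{4}] = \frac{3 e^{- w}}{4} = G'(w).

G(w) = \frac{\left(2 e^{w} - 3\right) e^{- w}}{4}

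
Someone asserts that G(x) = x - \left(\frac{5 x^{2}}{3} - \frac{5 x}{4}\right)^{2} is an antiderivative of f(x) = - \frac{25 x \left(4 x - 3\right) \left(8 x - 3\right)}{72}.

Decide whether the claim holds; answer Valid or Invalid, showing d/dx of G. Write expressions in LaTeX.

d/dx[G] = - \frac{100 x^{3}}{9} + \frac{25 x^{2}}{2} - \frac{25 x}{8} + 1
d/dx[G] - f(x) = 1 != 0.

Invalid: d/dx[G] - f = 1, which is not 0.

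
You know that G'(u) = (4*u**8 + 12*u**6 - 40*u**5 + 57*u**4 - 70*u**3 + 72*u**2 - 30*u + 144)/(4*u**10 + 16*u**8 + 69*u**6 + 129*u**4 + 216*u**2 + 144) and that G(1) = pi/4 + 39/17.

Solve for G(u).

G(u) = (2*u**4*atan(u) + 4*u**4 + 3*u**2*atan(u) + 6*u**2 + 12*atan(u) + 29)/(2*u**4 + 3*u**2 + 12)

A candidate passes only if d/du[G] lands on the given G'(u) exactly.
A general antiderivative is atan(u) + 5/(2*(u**4 + 3*u**2/2 + 6)) + C.
The condition gives C = pi/4 + 39/17 - (5/17 + pi/4) = 2.
So G(u) = (2*u**4*atan(u) + 4*u**4 + 3*u**2*atan(u) + 6*u**2 + 12*atan(u) + 29)/(2*u**4 + 3*u**2 + 12).
Check: d/du[(2*u**4*atan(u) + 4*u**4 + 3*u**2*atan(u) + 6*u**2 + 12*atan(u) + 29)/(2*u**4 + 3*u**2 + 12)] = (4*u**8 + 12*u**6 - 40*u**5 + 57*u**4 - 70*u**3 + 72*u**2 - 30*u + 144)/(4*u**10 + 16*u**8 + 69*u**6 + 129*u**4 + 216*u**2 + 144) = G'(u).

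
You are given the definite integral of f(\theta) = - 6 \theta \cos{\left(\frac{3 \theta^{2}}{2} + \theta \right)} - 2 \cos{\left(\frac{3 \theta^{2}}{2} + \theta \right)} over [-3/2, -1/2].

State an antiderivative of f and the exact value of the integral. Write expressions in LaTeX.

Antiderivative: F(\theta) = - 2 \sin{\left(\frac{3 \theta^{2}}{2} + \theta \right)}; value = 2 \sin{\left(\frac{1}{8} \right)} + 2 \sin{\left(\frac{15}{8} \right)}

f matches the chain-rule pattern g'(h)*h' with inner function h(\theta) = \frac{3 \theta^{2}}{2} + \theta; substituting u = h(\theta) collapses the integral.
F(\theta) = - 2 \sin{\left(\frac{3 \theta^{2}}{2} + \theta \right)} is an antiderivative of f.
Check: d/d\theta[- 2 \sin{\left(\frac{3 \theta^{2}}{2} + \theta \right)}] = - 6 \theta \cos{\left(\frac{3 \theta^{2}}{2} + \theta \right)} - 2 \cos{\left(\frac{3 \theta^{2}}{2} + \theta \right)} = f(\theta).
F(-1/2) = 2 \sin{\left(\frac{1}{8} \right)}; F(-3/2) = - 2 \sin{\left(\frac{15}{8} \right)}.
Integral = F(-1/2) - F(-3/2) = 2 \sin{\left(\frac{1}{8} \right)} + 2 \sin{\left(\frac{15}{8} \right)}.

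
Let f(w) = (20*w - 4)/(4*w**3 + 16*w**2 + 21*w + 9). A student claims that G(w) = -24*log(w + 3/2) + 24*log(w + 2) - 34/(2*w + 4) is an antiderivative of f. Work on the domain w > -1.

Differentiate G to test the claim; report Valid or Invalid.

d/dw[G] = (10*w + 3)/(2*w**3 + 11*w**2 + 20*w + 12)
d/dw[G] - f(w) = (-20*w**2 - 19*w + 25)/(4*w**5 + 32*w**4 + 101*w**3 + 157*w**2 + 120*w + 36) != 0.

Invalid: d/dw[G] - f = (-20*w**2 - 19*w + 25)/(4*w**5 + 32*w**4 + 101*w**3 + 157*w**2 + 120*w + 36), which is not 0.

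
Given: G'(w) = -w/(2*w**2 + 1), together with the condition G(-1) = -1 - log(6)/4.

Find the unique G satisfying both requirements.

G(w) = -(log(4*w**2 + 2) + 4)/4

G'(w) matches the chain-rule pattern g'(h)*h' with inner function h(w) = 4*w**2 + 2; substituting u = h(w) collapses the integral.
A general antiderivative is -log(4*w**2 + 2)/4 + C.
The condition gives C = -1 - log(6)/4 - (-log(6)/4) = -1.
So G(w) = -(log(4*w**2 + 2) + 4)/4.
Check: d/dw[-(log(4*w**2 + 2) + 4)/4] = -w/(2*w**2 + 1) = G'(w).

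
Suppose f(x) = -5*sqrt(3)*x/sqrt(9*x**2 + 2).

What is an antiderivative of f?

An antiderivative is F(x) = -5*sqrt(3)*sqrt(9*x**2 + 2)/9.

The substitution u = 3*x**2 + 2/3 works: f is exactly (dF/du)*(du/dx) for that inner function.
Check: d/dx[-5*sqrt(3)*sqrt(9*x**2 + 2)/9] = -5*sqrt(3)*x/sqrt(9*x**2 + 2) = f(x).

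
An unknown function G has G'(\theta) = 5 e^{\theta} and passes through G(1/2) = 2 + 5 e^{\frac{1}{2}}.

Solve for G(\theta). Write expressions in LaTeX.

Recover the given G'(\theta) by differentiating a candidate G(\theta); any mismatch rules it out.
A general antiderivative is 5 e^{\theta} + C.
The condition gives C = 2 + 5 e^{\frac{1}{2}} - (5 e^{\frac{1}{2}}) = 2.
So G(\theta) = 5 e^{\theta} + 2.
Check: d/d\theta[5 e^{\theta} + 2] = 5 e^{\theta} = G'(\theta).

G(\theta) = 5 e^{\theta} + 2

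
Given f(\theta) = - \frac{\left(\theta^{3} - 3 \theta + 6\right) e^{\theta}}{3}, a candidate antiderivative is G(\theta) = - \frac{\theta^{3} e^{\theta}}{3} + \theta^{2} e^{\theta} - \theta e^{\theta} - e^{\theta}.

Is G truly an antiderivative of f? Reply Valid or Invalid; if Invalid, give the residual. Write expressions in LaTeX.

Valid: G'(\theta) = f(\theta).

d/d\theta[G] = - \frac{\theta^{3} e^{\theta}}{3} + \theta e^{\theta} - 2 e^{\theta}
This equals f(\theta) exactly, so the claim holds.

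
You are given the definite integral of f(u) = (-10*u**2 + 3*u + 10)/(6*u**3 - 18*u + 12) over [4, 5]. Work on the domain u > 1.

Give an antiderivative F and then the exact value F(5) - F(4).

Factor the denominator (6*(u - 1)**2*(u + 2)) and decompose: f = -2/(3*(u + 2)) - 1/(u - 1) + 1/(6*(u - 1)**2); each piece integrates to a log, atan, or power term.
F(u) = -log(u - 1) - 2*log(u + 2)/3 - 1/(6*u - 6) is an antiderivative of f.
Check: d/du[-log(u - 1) - 2*log(u + 2)/3 - 1/(6*u - 6)] = (-10*u**2 + 3*u + 10)/(6*u**3 - 18*u + 12) = f(u).
F(5) = -log(4) - 2*log(7)/3 - 1/24; F(4) = -2*log(6)/3 - log(3) - 1/18.
Integral = F(5) - F(4) = -log(4) - 2*log(7)/3 + 1/72 + log(3) + 2*log(6)/3.

Antiderivative: F(u) = -log(u - 1) - 2*log(u + 2)/3 - 1/(6*u - 6); value = -log(4) - 2*log(7)/3 + 1/72 + log(3) + 2*log(6)/3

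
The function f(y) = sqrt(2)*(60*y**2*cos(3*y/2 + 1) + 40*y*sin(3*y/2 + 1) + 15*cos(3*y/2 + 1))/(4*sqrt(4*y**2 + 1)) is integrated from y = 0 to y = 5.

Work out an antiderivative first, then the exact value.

Recognize the product-rule pattern: f = u'v + uv' with u = 5*sqrt(2*y**2 + 1/2), v = sin(3*y/2 + 1), so integration by parts undoes it.
F(y) = 5*sqrt(2*y**2 + 1/2)*sin(3*y/2 + 1) is an antiderivative of f.
Check: d/dy[5*sqrt(2*y**2 + 1/2)*sin(3*y/2 + 1)] = sqrt(2)*(60*y**2*cos(3*y/2 + 1) + 40*y*sin(3*y/2 + 1) + 15*cos(3*y/2 + 1))/(4*sqrt(4*y**2 + 1)) = f(y).
F(5) = 5*sqrt(202)*sin(17/2)/2; F(0) = 5*sqrt(2)*sin(1)/2.
Integral = F(5) - F(0) = -5*sqrt(2)*sin(1)/2 + 5*sqrt(202)*sin(17/2)/2.

Antiderivative: F(y) = 5*sqrt(2*y**2 + 1/2)*sin(3*y/2 + 1); value = -5*sqrt(2)*sin(1)/2 + 5*sqrt(202)*sin(17/2)/2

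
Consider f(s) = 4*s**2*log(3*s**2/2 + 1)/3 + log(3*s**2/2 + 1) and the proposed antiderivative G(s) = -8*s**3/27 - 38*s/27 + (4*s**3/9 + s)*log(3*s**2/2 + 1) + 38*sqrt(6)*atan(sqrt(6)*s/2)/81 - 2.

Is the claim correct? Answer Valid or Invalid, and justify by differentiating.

Valid. The derivative of G reproduces f.

d/ds[G] = 4*s**2*log(3*s**2/2 + 1)/3 + log(3*s**2/2 + 1)
This equals f(s) exactly, so the claim holds.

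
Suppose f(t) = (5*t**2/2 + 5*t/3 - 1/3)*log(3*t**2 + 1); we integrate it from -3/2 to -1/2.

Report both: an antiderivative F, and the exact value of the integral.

Recover f(t) by differentiating a candidate F(t); any mismatch rules it out.
F(t) = -5*t**3/9 - 5*t**2/6 + 11*t/9 + (5*t**3/6 + 5*t**2/6 - t/3)*log(3*t**2 + 1) + 5*log(t**2 + 1/3)/18 - 11*sqrt(3)*atan(sqrt(3)*t)/27 is an antiderivative of f.
Check: d/dt[-5*t**3/9 - 5*t**2/6 + 11*t/9 + (5*t**3/6 + 5*t**2/6 - t/3)*log(3*t**2 + 1) + 5*log(t**2 + 1/3)/18 - 11*sqrt(3)*atan(sqrt(3)*t)/27] = 5*t**2*log(3*t**2 + 1)/2 + 5*t*log(3*t**2 + 1)/3 - log(3*t**2 + 1)/3, which equals f(t).
F(-1/2) = -3/4 + 5*log(7/12)/18 + 13*log(7/4)/48 + 11*sqrt(3)*atan(sqrt(3)/2)/27; F(-3/2) = -11/6 - 7*log(31/4)/16 + 5*log(31/12)/18 + 11*sqrt(3)*atan(3*sqrt(3)/2)/27.
Integral = F(-1/2) - F(-3/2) = -11*sqrt(3)*atan(3*sqrt(3)/2)/27 - 5*log(31/12)/18 + 5*log(7/12)/18 + 13*log(7/4)/48 + 11*sqrt(3)*atan(sqrt(3)/2)/27 + 7*log(31/4)/16 + 13/12.

Antiderivative: F(t) = -5*t**3/9 - 5*t**2/6 + 11*t/9 + (5*t**3/6 + 5*t**2/6 - t/3)*log(3*t**2 + 1) + 5*log(t**2 + 1/3)/18 - 11*sqrt(3)*atan(sqrt(3)*t)/27; value = -11*sqrt(3)*atan(3*sqrt(3)/2)/27 - 5*log(31/12)/18 + 5*log(7/12)/18 + 13*log(7/4)/48 + 11*sqrt(3)*atan(sqrt(3)/2)/27 + 7*log(31/4)/16 + 13/12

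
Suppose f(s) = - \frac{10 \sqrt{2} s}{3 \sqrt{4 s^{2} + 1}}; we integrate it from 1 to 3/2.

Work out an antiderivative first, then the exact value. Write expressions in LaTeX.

Antiderivative: F(s) = - \frac{5 \sqrt{2 s^{2} + \frac{1}{2}}}{3}; value = - \frac{5 \sqrt{5}}{3} + \frac{5 \sqrt{10}}{6}

The substitution u = 2 s^{2} + \frac{1}{2} works: f is exactly (dF/du)*(du/ds) for that inner function.
F(s) = - \frac{5 \sqrt{2 s^{2} + \frac{1}{2}}}{3} is an antiderivative of f.
Check: d/ds[- \frac{5 \sqrt{2 s^{2} + \frac{1}{2}}}{3}] = - \frac{10 \sqrt{2} s}{3 \sqrt{4 s^{2} + 1}} = f(s).
F(3/2) = - \frac{5 \sqrt{5}}{3}; F(1) = - \frac{5 \sqrt{10}}{6}.
Integral = F(3/2) - F(1) = - \frac{5 \sqrt{5}}{3} + \frac{5 \sqrt{10}}{6}.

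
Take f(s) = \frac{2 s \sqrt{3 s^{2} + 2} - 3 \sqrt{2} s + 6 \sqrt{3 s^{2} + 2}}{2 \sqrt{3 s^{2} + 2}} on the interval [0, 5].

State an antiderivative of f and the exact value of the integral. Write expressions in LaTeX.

Any candidate F(s) must reproduce f(s) exactly when differentiated.
F(s) = \frac{s^{2} + 6 s - \sqrt{2} \sqrt{3 s^{2} + 2}}{2} is an antiderivative of f.
Check: d/ds[\frac{s^{2} + 6 s - \sqrt{2} \sqrt{3 s^{2} + 2}}{2}] = \frac{2 s \sqrt{3 s^{2} + 2} - 3 \sqrt{2} s + 6 \sqrt{3 s^{2} + 2}}{2 \sqrt{3 s^{2} + 2}} = f(s).
F(5) = \frac{55}{2} - \frac{\sqrt{154}}{2}; F(0) = -1.
Integral = F(5) - F(0) = \frac{57}{2} - \frac{\sqrt{154}}{2}.

Antiderivative: F(s) = \frac{s^{2} + 6 s - \sqrt{2} \sqrt{3 s^{2} + 2}}{2}; value = \frac{57}{2} - \frac{\sqrt{154}}{2}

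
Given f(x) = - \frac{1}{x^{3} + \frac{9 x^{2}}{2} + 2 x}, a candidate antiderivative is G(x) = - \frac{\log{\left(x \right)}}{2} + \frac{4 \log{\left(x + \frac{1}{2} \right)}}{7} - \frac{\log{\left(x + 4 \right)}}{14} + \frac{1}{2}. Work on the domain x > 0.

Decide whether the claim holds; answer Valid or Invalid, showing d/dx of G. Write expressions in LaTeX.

Valid - differentiating G returns exactly f.

d/dx[G] = - \frac{2}{2 x^{3} + 9 x^{2} + 4 x}
This equals f(x) exactly, so the claim holds.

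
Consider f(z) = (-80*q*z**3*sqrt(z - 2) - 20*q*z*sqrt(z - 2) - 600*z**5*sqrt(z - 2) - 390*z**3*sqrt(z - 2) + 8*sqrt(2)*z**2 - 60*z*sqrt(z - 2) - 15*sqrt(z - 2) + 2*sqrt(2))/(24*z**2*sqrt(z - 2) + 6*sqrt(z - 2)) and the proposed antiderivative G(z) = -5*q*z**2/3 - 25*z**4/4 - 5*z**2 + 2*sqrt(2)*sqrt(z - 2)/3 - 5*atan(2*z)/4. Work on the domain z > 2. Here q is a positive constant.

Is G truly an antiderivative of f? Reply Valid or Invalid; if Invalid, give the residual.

Valid: G'(z) = f(z).

d/dz[G] = (-80*q*z**3*sqrt(z - 2) - 20*q*z*sqrt(z - 2) - 600*z**5*sqrt(z - 2) - 390*z**3*sqrt(z - 2) + 8*sqrt(2)*z**2 - 60*z*sqrt(z - 2) - 15*sqrt(z - 2) + 2*sqrt(2))/(24*z**2*sqrt(z - 2) + 6*sqrt(z - 2))
This equals f(z) exactly, so the claim holds.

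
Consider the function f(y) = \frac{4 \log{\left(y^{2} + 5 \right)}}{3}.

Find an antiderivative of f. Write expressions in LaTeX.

An antiderivative is F(y) = \frac{4 \left(y \log{\left(y^{2} + 5 \right)} - 2 y + 2 \sqrt{5} \operatorname{atan}{\left(\frac{\sqrt{5} y}{5} \right)}\right)}{3}.

Check any antiderivative F(y) by computing F'(y) and comparing it with f(y).
Check: d/dy[\frac{4 \left(y \log{\left(y^{2} + 5 \right)} - 2 y + 2 \sqrt{5} \operatorname{atan}{\left(\frac{\sqrt{5} y}{5} \right)}\right)}{3}] = \frac{4 \log{\left(y^{2} + 5 \right)}}{3} = f(y).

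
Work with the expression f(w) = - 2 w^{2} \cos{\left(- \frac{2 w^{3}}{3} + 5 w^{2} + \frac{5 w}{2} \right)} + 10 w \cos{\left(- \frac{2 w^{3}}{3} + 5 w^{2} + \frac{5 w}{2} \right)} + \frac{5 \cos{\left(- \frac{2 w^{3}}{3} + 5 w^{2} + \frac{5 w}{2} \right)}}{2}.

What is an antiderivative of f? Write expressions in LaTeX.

An antiderivative is F(w) = \sin{\left(- \frac{2 w^{3}}{3} + 5 w^{2} + \frac{5 w}{2} \right)}.

The substitution u = - \frac{2 w^{3}}{3} + 5 w^{2} + \frac{5 w}{2} works: f is exactly (dF/du)*(du/dw) for that inner function.
Check: d/dw[\sin{\left(- \frac{2 w^{3}}{3} + 5 w^{2} + \frac{5 w}{2} \right)}] = - 2 w^{2} \cos{\left(- \frac{2 w^{3}}{3} + 5 w^{2} + \frac{5 w}{2} \right)} + 10 w \cos{\left(- \frac{2 w^{3}}{3} + 5 w^{2} + \frac{5 w}{2} \right)} + \frac{5 \cos{\left(- \frac{2 w^{3}}{3} + 5 w^{2} + \frac{5 w}{2} \right)}}{2} = f(w).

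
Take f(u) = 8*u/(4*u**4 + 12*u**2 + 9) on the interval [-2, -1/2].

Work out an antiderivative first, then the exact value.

Antiderivative: F(u) = -2/(2*u**2 + 3); value = -30/77

The substitution w = u**2 + 3/2 works: f is exactly (dF/dw)*(dw/du) for that inner function.
F(u) = -2/(2*u**2 + 3) is an antiderivative of f.
Check: d/du[-2/(2*u**2 + 3)] = 8*u/(4*u**4 + 12*u**2 + 9) = f(u).
F(-1/2) = -4/7; F(-2) = -2/11.
Integral = F(-1/2) - F(-2) = -30/77.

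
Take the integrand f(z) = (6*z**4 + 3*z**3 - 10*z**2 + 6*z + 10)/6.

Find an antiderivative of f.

A candidate is checked by its d/dz: the result must match f(z).
Check: d/dz[z**5/5 + z**4/8 - 5*z**3/9 + z**2/2 + 5*z/3] = z**4 + z**3/2 - 5*z**2/3 + z + 5/3, which equals f(z).

An antiderivative is F(z) = z**5/5 + z**4/8 - 5*z**3/9 + z**2/2 + 5*z/3.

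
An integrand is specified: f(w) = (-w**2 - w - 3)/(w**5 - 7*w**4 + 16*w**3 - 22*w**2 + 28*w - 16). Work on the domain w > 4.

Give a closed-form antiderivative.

An antiderivative is F(w) = (-23*log(w - 4) + 81*log(w - 2) - 60*log(w - 1) + log(w**2 + 2) - 5*sqrt(2)*atan(sqrt(2)*w/2))/108.

The denominator factors as (w - 4)*(w - 2)*(w - 1)*(w**2 + 2); partial fractions split f into directly integrable pieces: (w - 5)/(54*(w**2 + 2)) - 5/(9*(w - 1)) + 3/(4*(w - 2)) - 23/(108*(w - 4)).
Check: d/dw[(-23*log(w - 4) + 81*log(w - 2) - 60*log(w - 1) + log(w**2 + 2) - 5*sqrt(2)*atan(sqrt(2)*w/2))/108] = (-w**2 - w - 3)/(w**5 - 7*w**4 + 16*w**3 - 22*w**2 + 28*w - 16) = f(w).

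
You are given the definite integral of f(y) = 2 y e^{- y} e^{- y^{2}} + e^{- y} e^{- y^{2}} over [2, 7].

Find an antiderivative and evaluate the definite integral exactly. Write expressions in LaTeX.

Antiderivative: F(y) = - e^{- y^{2} - y}; value = - \frac{1}{e^{56}} + e^{-6}

The substitution u = - y^{2} - y works: f is exactly (dF/du)*(du/dy) for that inner function.
F(y) = - e^{- y^{2} - y} is an antiderivative of f.
Check: d/dy[- e^{- y^{2} - y}] = \left(2 y + 1\right) e^{- y} e^{- y^{2}}, which equals f(y).
F(7) = - \frac{1}{e^{56}}; F(2) = - \frac{1}{e^{6}}.
Integral = F(7) - F(2) = - \frac{1}{e^{56}} + e^{-6}.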